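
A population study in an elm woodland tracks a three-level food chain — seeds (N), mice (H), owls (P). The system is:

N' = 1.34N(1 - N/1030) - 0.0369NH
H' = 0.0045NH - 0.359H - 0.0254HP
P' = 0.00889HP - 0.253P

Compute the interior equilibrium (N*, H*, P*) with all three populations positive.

From dP/dt = 0: 0.00889H* = 0.253, so H* = 28.5.
From dN/dt = 0: 1.34(1 - N*/1030) = 0.0369·28.5, giving N* = 1030·(1 - 0.784) = 223.
From dH/dt = 0: 0.0045·223 - 0.359 = 0.0254P*, so P* = 0.644/0.0254 = 25.3.

N* ≈ 223, H* ≈ 28.5, P* ≈ 25.3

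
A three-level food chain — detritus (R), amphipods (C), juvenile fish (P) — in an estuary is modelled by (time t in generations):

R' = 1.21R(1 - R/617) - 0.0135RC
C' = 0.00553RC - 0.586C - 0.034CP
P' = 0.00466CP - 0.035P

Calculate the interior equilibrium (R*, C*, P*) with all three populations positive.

R* ≈ 565, C* ≈ 7.51, P* ≈ 74.7

From dP/dt = 0: 0.00466C* = 0.035, so C* = 7.51.
From dR/dt = 0: 1.21(1 - R*/617) = 0.0135·7.51, giving R* = 617·(1 - 0.0838) = 565.
From dC/dt = 0: 0.00553·565 - 0.586 = 0.034P*, so P* = 2.54/0.034 = 74.7.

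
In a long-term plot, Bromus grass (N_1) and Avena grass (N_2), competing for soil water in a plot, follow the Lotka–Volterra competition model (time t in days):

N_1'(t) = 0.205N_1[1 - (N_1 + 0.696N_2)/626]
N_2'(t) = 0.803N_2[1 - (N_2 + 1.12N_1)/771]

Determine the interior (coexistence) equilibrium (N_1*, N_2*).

Setting both brackets to zero gives the nullclines N_1 + 0.696N_2 = 626 and 1.12N_1 + N_2 = 771.
Substituting N_2 = 771 - 1.12N_1 into the first: N_1(1 - 0.696·1.12) = 626 - 0.696·771.
So N_1* = 89.4/0.22 = 405, and then N_2* = 771 - 1.12·405 = 317.

N_1* ≈ 405, N_2* ≈ 317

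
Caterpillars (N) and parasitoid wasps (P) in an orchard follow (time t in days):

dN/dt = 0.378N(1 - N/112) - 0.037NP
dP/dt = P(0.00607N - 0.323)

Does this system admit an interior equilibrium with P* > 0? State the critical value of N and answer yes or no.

Threshold N = 53.2; K > 53.2, so yes, the predator persists.

The predator equation gives dP/dt > 0 only when N > 0.323/0.00607 = 53.2.
Without the predator, N → K = 112. Since 112 > 53.2, the predator can invade and persist.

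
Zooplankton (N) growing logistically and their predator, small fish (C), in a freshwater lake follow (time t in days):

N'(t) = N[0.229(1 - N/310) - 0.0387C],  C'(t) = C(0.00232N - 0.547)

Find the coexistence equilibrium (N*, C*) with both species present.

N* ≈ 236, C* ≈ 1.42

From dC/dt = 0 with C > 0: 0.00232N* = 0.547, so N* = 236.
Substitute into dN/dt = 0: 0.229(1 - 236/310) = 0.0387C*.
The bracket is 0.239, giving C* = 0.0548/0.0387 = 1.42.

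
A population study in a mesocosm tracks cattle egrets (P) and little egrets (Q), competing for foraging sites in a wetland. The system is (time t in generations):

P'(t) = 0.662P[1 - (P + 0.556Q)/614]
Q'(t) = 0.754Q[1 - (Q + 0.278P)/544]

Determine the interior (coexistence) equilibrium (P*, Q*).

Setting both brackets to zero gives the nullclines P + 0.556Q = 614 and 0.278P + Q = 544.
Substituting Q = 544 - 0.278P into the first: P(1 - 0.556·0.278) = 614 - 0.556·544.
So P* = 312/0.845 = 368, and then Q* = 544 - 0.278·368 = 442.

P* ≈ 368, Q* ≈ 442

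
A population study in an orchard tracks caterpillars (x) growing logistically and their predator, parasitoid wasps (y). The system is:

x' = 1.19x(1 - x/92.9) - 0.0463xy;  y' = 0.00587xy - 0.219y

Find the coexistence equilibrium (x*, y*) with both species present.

From dy/dt = 0 with y > 0: 0.00587x* = 0.219, so x* = 37.3.
Substitute into dx/dt = 0: 1.19(1 - 37.3/92.9) = 0.0463y*.
The bracket is 0.598, giving y* = 0.712/0.0463 = 15.4.

x* ≈ 37.3, y* ≈ 15.4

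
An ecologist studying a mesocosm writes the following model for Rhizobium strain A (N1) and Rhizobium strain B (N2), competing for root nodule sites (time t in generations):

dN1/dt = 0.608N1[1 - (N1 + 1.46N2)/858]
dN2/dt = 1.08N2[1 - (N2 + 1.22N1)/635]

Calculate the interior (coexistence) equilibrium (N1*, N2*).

N1* ≈ 88.5, N2* ≈ 527

Setting both brackets to zero gives the nullclines N1 + 1.46N2 = 858 and 1.22N1 + N2 = 635.
Substituting N2 = 635 - 1.22N1 into the first: N1(1 - 1.46·1.22) = 858 - 1.46·635.
So N1* = -69.1/-0.781 = 88.5, and then N2* = 635 - 1.22·88.5 = 527.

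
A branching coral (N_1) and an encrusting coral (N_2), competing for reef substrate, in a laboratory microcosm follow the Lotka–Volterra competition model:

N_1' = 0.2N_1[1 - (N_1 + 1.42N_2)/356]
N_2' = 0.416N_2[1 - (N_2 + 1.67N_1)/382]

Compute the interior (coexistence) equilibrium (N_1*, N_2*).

N_1* ≈ 136, N_2* ≈ 155

Setting both brackets to zero gives the nullclines N_1 + 1.42N_2 = 356 and 1.67N_1 + N_2 = 382.
Substituting N_2 = 382 - 1.67N_1 into the first: N_1(1 - 1.42·1.67) = 356 - 1.42·382.
So N_1* = -186/-1.37 = 136, and then N_2* = 382 - 1.67·136 = 155.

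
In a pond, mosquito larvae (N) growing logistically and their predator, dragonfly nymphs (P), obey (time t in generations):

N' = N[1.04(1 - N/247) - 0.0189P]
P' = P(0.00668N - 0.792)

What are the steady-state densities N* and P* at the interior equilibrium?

From dP/dt = 0 with P > 0: 0.00668N* = 0.792, so N* = 119.
Substitute into dN/dt = 0: 1.04(1 - 119/247) = 0.0189P*.
The bracket is 0.52, giving P* = 0.541/0.0189 = 28.6.

N* ≈ 119, P* ≈ 28.6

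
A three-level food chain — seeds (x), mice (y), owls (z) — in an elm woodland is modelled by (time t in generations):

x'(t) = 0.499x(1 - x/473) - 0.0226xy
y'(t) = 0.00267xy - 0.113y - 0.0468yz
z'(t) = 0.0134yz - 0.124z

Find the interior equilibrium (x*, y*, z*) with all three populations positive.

x* ≈ 275, y* ≈ 9.25, z* ≈ 13.3

From dz/dt = 0: 0.0134y* = 0.124, so y* = 9.25.
From dx/dt = 0: 0.499(1 - x*/473) = 0.0226·9.25, giving x* = 473·(1 - 0.419) = 275.
From dy/dt = 0: 0.00267·275 - 0.113 = 0.0468z*, so z* = 0.621/0.0468 = 13.3.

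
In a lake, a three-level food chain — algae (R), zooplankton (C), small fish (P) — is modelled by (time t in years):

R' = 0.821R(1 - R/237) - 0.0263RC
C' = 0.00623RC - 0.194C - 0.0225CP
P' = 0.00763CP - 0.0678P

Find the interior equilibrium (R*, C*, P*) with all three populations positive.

From dP/dt = 0: 0.00763C* = 0.0678, so C* = 8.89.
From dR/dt = 0: 0.821(1 - R*/237) = 0.0263·8.89, giving R* = 237·(1 - 0.285) = 170.
From dC/dt = 0: 0.00623·170 - 0.194 = 0.0225P*, so P* = 0.862/0.0225 = 38.3.

R* ≈ 170, C* ≈ 8.89, P* ≈ 38.3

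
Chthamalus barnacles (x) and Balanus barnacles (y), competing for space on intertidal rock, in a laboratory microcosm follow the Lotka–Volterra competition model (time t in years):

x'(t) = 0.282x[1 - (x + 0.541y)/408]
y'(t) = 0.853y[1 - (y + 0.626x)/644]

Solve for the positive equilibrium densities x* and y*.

x* ≈ 90.1, y* ≈ 588

Setting both brackets to zero gives the nullclines x + 0.541y = 408 and 0.626x + y = 644.
Substituting y = 644 - 0.626x into the first: x(1 - 0.541·0.626) = 408 - 0.541·644.
So x* = 59.6/0.661 = 90.1, and then y* = 644 - 0.626·90.1 = 588.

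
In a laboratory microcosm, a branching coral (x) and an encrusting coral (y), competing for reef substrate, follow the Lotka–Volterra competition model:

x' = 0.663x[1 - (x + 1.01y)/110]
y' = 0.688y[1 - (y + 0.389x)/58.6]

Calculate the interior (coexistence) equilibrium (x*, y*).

Setting both brackets to zero gives the nullclines x + 1.01y = 110 and 0.389x + y = 58.6.
Substituting y = 58.6 - 0.389x into the first: x(1 - 1.01·0.389) = 110 - 1.01·58.6.
So x* = 50.8/0.607 = 83.7, and then y* = 58.6 - 0.389·83.7 = 26.

x* ≈ 83.7, y* ≈ 26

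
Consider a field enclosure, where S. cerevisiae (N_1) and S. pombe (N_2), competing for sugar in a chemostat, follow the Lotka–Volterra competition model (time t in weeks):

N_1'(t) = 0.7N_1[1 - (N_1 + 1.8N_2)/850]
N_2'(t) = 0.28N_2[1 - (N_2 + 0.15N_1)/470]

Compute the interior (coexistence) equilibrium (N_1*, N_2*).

N_1* ≈ 5.48, N_2* ≈ 469

Setting both brackets to zero gives the nullclines N_1 + 1.8N_2 = 850 and 0.15N_1 + N_2 = 470.
Substituting N_2 = 470 - 0.15N_1 into the first: N_1(1 - 1.8·0.15) = 850 - 1.8·470.
So N_1* = 4/0.73 = 5.48, and then N_2* = 470 - 0.15·5.48 = 469.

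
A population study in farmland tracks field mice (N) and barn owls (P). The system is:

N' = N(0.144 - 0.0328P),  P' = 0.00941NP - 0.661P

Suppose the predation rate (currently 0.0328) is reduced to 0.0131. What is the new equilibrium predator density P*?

P* ≈ 11

At the interior fixed point, setting dN/dt = 0 with N > 0 fixes P* = (prey growth rate)/(NP coefficient) — independent of the other coefficients.
With the change, P* = 0.144/0.0131 = 11; it rises from 4.39.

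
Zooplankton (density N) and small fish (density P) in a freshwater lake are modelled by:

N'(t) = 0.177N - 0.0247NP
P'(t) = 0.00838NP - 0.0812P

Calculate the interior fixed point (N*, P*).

Set dP/dt = 0 with P > 0: 0.00838N - 0.0812 = 0, so N* = 0.0812/0.00838 = 9.69.
Set dN/dt = 0 with N > 0: 0.177 - 0.0247P = 0, so P* = 0.177/0.0247 = 7.17.

N* ≈ 9.69, P* ≈ 7.17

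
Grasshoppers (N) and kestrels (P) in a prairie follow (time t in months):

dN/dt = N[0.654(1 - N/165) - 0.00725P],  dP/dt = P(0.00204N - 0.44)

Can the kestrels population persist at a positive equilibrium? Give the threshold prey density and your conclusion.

The predator equation gives dP/dt > 0 only when N > 0.44/0.00204 = 216.
Without the predator, N → K = 165. Since 165 < 216, the predator cannot invade.

Threshold N = 216; K < 216, so no, the predator goes extinct.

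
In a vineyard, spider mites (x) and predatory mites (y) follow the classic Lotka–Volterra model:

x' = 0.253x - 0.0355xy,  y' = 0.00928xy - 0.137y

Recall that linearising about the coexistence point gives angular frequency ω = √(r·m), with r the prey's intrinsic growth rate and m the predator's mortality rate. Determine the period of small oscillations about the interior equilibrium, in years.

Here r = 0.253 and m = 0.137, so r·m = 0.0347.
ω = √0.0347 = 0.186 per year, hence T = 2π/ω ≈ 33.7 years.

T ≈ 33.7 years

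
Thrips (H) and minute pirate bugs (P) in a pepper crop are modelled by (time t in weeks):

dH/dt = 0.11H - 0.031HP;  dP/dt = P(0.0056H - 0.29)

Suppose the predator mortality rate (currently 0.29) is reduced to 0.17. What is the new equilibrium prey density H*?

H* ≈ 30.4

At the interior fixed point, setting dP/dt = 0 with P > 0 fixes H* = (predator death rate)/(HP coefficient) — independent of the other coefficients.
With the change, H* = 0.17/0.0056 = 30.4; it falls from 51.8.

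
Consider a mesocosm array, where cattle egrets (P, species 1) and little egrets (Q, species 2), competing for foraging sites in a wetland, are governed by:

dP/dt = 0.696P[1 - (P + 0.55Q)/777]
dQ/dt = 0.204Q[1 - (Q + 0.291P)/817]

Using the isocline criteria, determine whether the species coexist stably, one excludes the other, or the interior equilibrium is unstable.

stable coexistence

Compare the nullcline intercepts: K1/α12 = 777/0.55 = 1410 > K2 = 817; K2/α21 = 817/0.291 = 2810 > K1 = 777.
Since both inequalities hold, each species can invade when rare, so the interior equilibrium is stable.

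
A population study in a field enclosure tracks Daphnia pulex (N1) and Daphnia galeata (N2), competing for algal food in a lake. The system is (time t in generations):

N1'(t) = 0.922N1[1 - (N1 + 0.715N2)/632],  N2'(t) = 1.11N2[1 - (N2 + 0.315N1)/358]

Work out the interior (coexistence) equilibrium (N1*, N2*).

N1* ≈ 485, N2* ≈ 205

Setting both brackets to zero gives the nullclines N1 + 0.715N2 = 632 and 0.315N1 + N2 = 358.
Substituting N2 = 358 - 0.315N1 into the first: N1(1 - 0.715·0.315) = 632 - 0.715·358.
So N1* = 376/0.775 = 485, and then N2* = 358 - 0.315·485 = 205.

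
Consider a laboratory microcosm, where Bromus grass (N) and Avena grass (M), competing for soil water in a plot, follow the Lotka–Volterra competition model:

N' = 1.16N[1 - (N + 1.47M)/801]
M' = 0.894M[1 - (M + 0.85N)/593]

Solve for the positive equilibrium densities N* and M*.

Setting both brackets to zero gives the nullclines N + 1.47M = 801 and 0.85N + M = 593.
Substituting M = 593 - 0.85N into the first: N(1 - 1.47·0.85) = 801 - 1.47·593.
So N* = -70.7/-0.25 = 283, and then M* = 593 - 0.85·283 = 352.

N* ≈ 283, M* ≈ 352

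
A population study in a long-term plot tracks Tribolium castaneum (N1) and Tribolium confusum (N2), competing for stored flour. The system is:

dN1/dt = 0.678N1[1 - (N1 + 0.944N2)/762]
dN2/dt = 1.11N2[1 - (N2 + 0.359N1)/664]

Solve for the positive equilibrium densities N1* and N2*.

N1* ≈ 204, N2* ≈ 591

Setting both brackets to zero gives the nullclines N1 + 0.944N2 = 762 and 0.359N1 + N2 = 664.
Substituting N2 = 664 - 0.359N1 into the first: N1(1 - 0.944·0.359) = 762 - 0.944·664.
So N1* = 135/0.661 = 204, and then N2* = 664 - 0.359·204 = 591.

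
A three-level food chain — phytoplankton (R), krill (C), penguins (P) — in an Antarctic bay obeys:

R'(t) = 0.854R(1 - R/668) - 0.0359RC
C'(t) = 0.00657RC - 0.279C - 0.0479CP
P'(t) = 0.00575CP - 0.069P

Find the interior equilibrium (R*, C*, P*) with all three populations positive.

R* ≈ 331, C* ≈ 12, P* ≈ 39.6

From dP/dt = 0: 0.00575C* = 0.069, so C* = 12.
From dR/dt = 0: 0.854(1 - R*/668) = 0.0359·12, giving R* = 668·(1 - 0.504) = 331.
From dC/dt = 0: 0.00657·331 - 0.279 = 0.0479P*, so P* = 1.9/0.0479 = 39.6.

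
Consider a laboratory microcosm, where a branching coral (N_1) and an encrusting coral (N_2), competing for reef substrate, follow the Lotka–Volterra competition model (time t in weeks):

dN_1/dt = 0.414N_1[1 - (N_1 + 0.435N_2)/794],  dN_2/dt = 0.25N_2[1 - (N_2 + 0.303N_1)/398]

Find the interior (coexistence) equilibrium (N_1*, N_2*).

N_1* ≈ 715, N_2* ≈ 181

Setting both brackets to zero gives the nullclines N_1 + 0.435N_2 = 794 and 0.303N_1 + N_2 = 398.
Substituting N_2 = 398 - 0.303N_1 into the first: N_1(1 - 0.435·0.303) = 794 - 0.435·398.
So N_1* = 621/0.868 = 715, and then N_2* = 398 - 0.303·715 = 181.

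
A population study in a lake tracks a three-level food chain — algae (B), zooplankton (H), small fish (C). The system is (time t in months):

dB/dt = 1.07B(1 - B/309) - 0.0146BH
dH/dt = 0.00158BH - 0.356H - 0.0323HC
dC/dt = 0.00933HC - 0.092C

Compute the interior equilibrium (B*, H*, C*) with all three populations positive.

B* ≈ 267, H* ≈ 9.86, C* ≈ 2.06

From dC/dt = 0: 0.00933H* = 0.092, so H* = 9.86.
From dB/dt = 0: 1.07(1 - B*/309) = 0.0146·9.86, giving B* = 309·(1 - 0.135) = 267.
From dH/dt = 0: 0.00158·267 - 0.356 = 0.0323C*, so C* = 0.0665/0.0323 = 2.06.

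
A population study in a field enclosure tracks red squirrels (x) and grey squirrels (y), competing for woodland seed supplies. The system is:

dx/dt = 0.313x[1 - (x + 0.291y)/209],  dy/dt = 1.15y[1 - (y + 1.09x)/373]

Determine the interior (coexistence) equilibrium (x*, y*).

Setting both brackets to zero gives the nullclines x + 0.291y = 209 and 1.09x + y = 373.
Substituting y = 373 - 1.09x into the first: x(1 - 0.291·1.09) = 209 - 0.291·373.
So x* = 100/0.683 = 147, and then y* = 373 - 1.09·147 = 213.

x* ≈ 147, y* ≈ 213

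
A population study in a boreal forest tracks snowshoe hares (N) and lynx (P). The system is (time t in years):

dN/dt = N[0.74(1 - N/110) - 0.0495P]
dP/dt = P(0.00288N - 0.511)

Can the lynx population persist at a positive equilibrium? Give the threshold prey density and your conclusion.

The predator equation gives dP/dt > 0 only when N > 0.511/0.00288 = 177.
Without the predator, N → K = 110. Since 110 < 177, the predator cannot invade.

Threshold N = 177; K < 177, so no, the predator goes extinct.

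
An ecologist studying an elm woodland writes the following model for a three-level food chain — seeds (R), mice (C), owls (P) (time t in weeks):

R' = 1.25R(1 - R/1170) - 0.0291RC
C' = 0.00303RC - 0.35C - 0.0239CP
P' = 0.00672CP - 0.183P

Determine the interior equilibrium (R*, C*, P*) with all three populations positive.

From dP/dt = 0: 0.00672C* = 0.183, so C* = 27.2.
From dR/dt = 0: 1.25(1 - R*/1170) = 0.0291·27.2, giving R* = 1170·(1 - 0.634) = 428.
From dC/dt = 0: 0.00303·428 - 0.35 = 0.0239P*, so P* = 0.948/0.0239 = 39.6.

R* ≈ 428, C* ≈ 27.2, P* ≈ 39.6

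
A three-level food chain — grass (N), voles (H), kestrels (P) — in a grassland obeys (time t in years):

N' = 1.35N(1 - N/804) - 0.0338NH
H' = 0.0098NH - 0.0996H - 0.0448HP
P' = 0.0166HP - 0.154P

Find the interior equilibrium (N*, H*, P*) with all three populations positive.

From dP/dt = 0: 0.0166H* = 0.154, so H* = 9.28.
From dN/dt = 0: 1.35(1 - N*/804) = 0.0338·9.28, giving N* = 804·(1 - 0.232) = 617.
From dH/dt = 0: 0.0098·617 - 0.0996 = 0.0448P*, so P* = 5.95/0.0448 = 133.

N* ≈ 617, H* ≈ 9.28, P* ≈ 133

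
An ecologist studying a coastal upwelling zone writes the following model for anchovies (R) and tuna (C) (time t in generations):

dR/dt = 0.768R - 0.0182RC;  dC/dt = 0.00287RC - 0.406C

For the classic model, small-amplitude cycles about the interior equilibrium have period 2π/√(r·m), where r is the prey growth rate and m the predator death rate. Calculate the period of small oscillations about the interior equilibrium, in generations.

T ≈ 11.3 generations

Here r = 0.768 and m = 0.406, so r·m = 0.312.
ω = √0.312 = 0.558 per generation, hence T = 2π/ω ≈ 11.3 generations.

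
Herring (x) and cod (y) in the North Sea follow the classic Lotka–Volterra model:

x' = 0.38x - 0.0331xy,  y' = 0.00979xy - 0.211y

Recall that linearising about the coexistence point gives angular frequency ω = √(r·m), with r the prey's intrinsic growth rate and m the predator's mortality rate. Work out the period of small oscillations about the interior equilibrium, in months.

T ≈ 22.2 months

Here r = 0.38 and m = 0.211, so r·m = 0.0802.
ω = √0.0802 = 0.283 per month, hence T = 2π/ω ≈ 22.2 months.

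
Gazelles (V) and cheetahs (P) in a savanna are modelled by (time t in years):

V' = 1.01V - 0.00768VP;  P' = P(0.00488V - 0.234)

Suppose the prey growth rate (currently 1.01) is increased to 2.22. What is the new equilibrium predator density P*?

At the interior fixed point, setting dV/dt = 0 with V > 0 fixes P* = (prey growth rate)/(VP coefficient) — independent of the other coefficients.
With the change, P* = 2.22/0.00768 = 289; it rises from 132.

P* ≈ 289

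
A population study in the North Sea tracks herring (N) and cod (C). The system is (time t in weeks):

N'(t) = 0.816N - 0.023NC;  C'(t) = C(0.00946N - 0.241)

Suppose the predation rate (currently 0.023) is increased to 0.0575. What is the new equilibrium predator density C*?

C* ≈ 14.2

At the interior fixed point, setting dN/dt = 0 with N > 0 fixes C* = (prey growth rate)/(NC coefficient) — independent of the other coefficients.
With the change, C* = 0.816/0.0575 = 14.2; it falls from 35.5.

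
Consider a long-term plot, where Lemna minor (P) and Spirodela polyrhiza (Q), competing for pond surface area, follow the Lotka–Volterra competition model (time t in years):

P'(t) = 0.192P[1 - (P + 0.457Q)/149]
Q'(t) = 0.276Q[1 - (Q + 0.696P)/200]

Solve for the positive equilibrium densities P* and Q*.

Setting both brackets to zero gives the nullclines P + 0.457Q = 149 and 0.696P + Q = 200.
Substituting Q = 200 - 0.696P into the first: P(1 - 0.457·0.696) = 149 - 0.457·200.
So P* = 57.6/0.682 = 84.5, and then Q* = 200 - 0.696·84.5 = 141.

P* ≈ 84.5, Q* ≈ 141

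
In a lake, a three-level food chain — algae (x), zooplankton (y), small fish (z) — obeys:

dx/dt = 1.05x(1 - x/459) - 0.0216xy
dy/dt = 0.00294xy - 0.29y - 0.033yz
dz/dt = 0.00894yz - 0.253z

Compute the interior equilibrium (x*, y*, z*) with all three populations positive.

From dz/dt = 0: 0.00894y* = 0.253, so y* = 28.3.
From dx/dt = 0: 1.05(1 - x*/459) = 0.0216·28.3, giving x* = 459·(1 - 0.582) = 192.
From dy/dt = 0: 0.00294·192 - 0.29 = 0.033z*, so z* = 0.274/0.033 = 8.3.

x* ≈ 192, y* ≈ 28.3, z* ≈ 8.3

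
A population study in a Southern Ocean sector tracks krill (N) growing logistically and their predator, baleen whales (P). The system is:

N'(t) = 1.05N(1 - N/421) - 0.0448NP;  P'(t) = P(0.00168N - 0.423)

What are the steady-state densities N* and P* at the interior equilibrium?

N* ≈ 252, P* ≈ 9.42

From dP/dt = 0 with P > 0: 0.00168N* = 0.423, so N* = 252.
Substitute into dN/dt = 0: 1.05(1 - 252/421) = 0.0448P*.
The bracket is 0.402, giving P* = 0.422/0.0448 = 9.42.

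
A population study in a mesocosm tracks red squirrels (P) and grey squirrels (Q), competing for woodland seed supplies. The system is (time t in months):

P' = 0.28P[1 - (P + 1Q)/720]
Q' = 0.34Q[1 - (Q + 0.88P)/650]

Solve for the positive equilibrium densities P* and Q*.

P* ≈ 583, Q* ≈ 137

Setting both brackets to zero gives the nullclines P + 1Q = 720 and 0.88P + Q = 650.
Substituting Q = 650 - 0.88P into the first: P(1 - 1·0.88) = 720 - 1·650.
So P* = 70/0.12 = 583, and then Q* = 650 - 0.88·583 = 137.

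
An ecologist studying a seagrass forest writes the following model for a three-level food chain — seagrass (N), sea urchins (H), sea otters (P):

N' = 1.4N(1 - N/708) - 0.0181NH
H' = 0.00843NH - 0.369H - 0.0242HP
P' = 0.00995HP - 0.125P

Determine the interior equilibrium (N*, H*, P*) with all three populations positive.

N* ≈ 593, H* ≈ 12.6, P* ≈ 191

From dP/dt = 0: 0.00995H* = 0.125, so H* = 12.6.
From dN/dt = 0: 1.4(1 - N*/708) = 0.0181·12.6, giving N* = 708·(1 - 0.162) = 593.
From dH/dt = 0: 0.00843·593 - 0.369 = 0.0242P*, so P* = 4.63/0.0242 = 191.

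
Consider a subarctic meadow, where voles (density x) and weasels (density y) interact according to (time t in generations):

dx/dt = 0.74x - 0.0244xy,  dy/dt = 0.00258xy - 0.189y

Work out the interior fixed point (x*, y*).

x* ≈ 73.3, y* ≈ 30.3

Set dy/dt = 0 with y > 0: 0.00258x - 0.189 = 0, so x* = 0.189/0.00258 = 73.3.
Set dx/dt = 0 with x > 0: 0.74 - 0.0244y = 0, so y* = 0.74/0.0244 = 30.3.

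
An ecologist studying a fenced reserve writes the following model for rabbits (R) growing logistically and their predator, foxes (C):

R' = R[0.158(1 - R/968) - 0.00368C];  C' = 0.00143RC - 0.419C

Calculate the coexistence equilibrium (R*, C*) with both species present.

R* ≈ 293, C* ≈ 29.9

From dC/dt = 0 with C > 0: 0.00143R* = 0.419, so R* = 293.
Substitute into dR/dt = 0: 0.158(1 - 293/968) = 0.00368C*.
The bracket is 0.697, giving C* = 0.11/0.00368 = 29.9.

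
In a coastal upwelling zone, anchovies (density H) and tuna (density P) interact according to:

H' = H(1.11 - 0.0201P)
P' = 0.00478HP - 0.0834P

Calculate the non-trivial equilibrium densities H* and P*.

Set dP/dt = 0 with P > 0: 0.00478H - 0.0834 = 0, so H* = 0.0834/0.00478 = 17.4.
Set dH/dt = 0 with H > 0: 1.11 - 0.0201P = 0, so P* = 1.11/0.0201 = 55.2.

H* ≈ 17.4, P* ≈ 55.2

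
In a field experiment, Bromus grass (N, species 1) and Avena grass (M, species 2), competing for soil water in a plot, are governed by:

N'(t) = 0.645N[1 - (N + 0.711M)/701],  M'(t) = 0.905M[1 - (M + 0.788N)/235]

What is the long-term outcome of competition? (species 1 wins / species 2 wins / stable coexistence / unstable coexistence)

Compare the nullcline intercepts: K1/α12 = 701/0.711 = 986 > K2 = 235; K2/α21 = 235/0.788 = 298 < K1 = 701.
Since the inequalities point opposite ways, species 1 can invade but species 2 cannot.

species 1 excludes species 2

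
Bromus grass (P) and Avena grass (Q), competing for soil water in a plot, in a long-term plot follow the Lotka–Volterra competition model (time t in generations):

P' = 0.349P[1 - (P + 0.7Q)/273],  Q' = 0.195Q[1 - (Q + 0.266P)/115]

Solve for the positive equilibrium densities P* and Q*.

P* ≈ 237, Q* ≈ 52.1

Setting both brackets to zero gives the nullclines P + 0.7Q = 273 and 0.266P + Q = 115.
Substituting Q = 115 - 0.266P into the first: P(1 - 0.7·0.266) = 273 - 0.7·115.
So P* = 192/0.814 = 237, and then Q* = 115 - 0.266·237 = 52.1.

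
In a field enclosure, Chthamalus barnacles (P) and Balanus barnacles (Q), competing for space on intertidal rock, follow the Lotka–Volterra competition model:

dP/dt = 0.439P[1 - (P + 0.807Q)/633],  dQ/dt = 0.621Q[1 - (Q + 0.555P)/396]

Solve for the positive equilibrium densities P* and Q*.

P* ≈ 568, Q* ≈ 80.9

Setting both brackets to zero gives the nullclines P + 0.807Q = 633 and 0.555P + Q = 396.
Substituting Q = 396 - 0.555P into the first: P(1 - 0.807·0.555) = 633 - 0.807·396.
So P* = 313/0.552 = 568, and then Q* = 396 - 0.555·568 = 80.9.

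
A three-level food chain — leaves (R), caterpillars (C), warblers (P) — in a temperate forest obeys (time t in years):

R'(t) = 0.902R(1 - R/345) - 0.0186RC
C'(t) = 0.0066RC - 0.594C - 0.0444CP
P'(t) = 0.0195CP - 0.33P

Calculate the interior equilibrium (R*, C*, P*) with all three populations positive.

R* ≈ 225, C* ≈ 16.9, P* ≈ 20

From dP/dt = 0: 0.0195C* = 0.33, so C* = 16.9.
From dR/dt = 0: 0.902(1 - R*/345) = 0.0186·16.9, giving R* = 345·(1 - 0.349) = 225.
From dC/dt = 0: 0.0066·225 - 0.594 = 0.0444P*, so P* = 0.888/0.0444 = 20.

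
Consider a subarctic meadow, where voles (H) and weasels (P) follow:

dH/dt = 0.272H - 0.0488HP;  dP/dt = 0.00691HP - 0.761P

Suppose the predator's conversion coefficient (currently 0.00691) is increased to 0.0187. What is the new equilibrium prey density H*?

At the interior fixed point, setting dP/dt = 0 with P > 0 fixes H* = (predator death rate)/(HP coefficient) — independent of the other coefficients.
With the change, H* = 0.761/0.0187 = 40.7; it falls from 110.

H* ≈ 40.7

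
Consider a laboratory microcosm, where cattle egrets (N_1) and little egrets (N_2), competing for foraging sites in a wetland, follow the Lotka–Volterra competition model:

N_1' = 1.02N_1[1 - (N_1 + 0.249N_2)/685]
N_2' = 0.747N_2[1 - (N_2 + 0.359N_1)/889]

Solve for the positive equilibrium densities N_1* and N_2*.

N_1* ≈ 509, N_2* ≈ 706

Setting both brackets to zero gives the nullclines N_1 + 0.249N_2 = 685 and 0.359N_1 + N_2 = 889.
Substituting N_2 = 889 - 0.359N_1 into the first: N_1(1 - 0.249·0.359) = 685 - 0.249·889.
So N_1* = 464/0.911 = 509, and then N_2* = 889 - 0.359·509 = 706.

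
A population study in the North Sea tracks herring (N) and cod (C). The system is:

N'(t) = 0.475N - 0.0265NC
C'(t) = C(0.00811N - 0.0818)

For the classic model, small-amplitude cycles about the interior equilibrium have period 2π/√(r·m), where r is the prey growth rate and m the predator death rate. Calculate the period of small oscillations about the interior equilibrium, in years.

T ≈ 31.9 years

Here r = 0.475 and m = 0.0818, so r·m = 0.0389.
ω = √0.0389 = 0.197 per year, hence T = 2π/ω ≈ 31.9 years.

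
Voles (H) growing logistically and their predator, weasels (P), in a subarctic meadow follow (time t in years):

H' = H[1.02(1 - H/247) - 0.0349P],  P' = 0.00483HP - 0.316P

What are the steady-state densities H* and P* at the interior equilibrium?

From dP/dt = 0 with P > 0: 0.00483H* = 0.316, so H* = 65.4.
Substitute into dH/dt = 0: 1.02(1 - 65.4/247) = 0.0349P*.
The bracket is 0.735, giving P* = 0.75/0.0349 = 21.5.

H* ≈ 65.4, P* ≈ 21.5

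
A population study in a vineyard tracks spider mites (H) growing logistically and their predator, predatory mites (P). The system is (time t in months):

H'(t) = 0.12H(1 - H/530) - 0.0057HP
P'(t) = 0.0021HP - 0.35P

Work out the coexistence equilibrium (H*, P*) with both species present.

H* ≈ 167, P* ≈ 14.4

From dP/dt = 0 with P > 0: 0.0021H* = 0.35, so H* = 167.
Substitute into dH/dt = 0: 0.12(1 - 167/530) = 0.0057P*.
The bracket is 0.686, giving P* = 0.0823/0.0057 = 14.4.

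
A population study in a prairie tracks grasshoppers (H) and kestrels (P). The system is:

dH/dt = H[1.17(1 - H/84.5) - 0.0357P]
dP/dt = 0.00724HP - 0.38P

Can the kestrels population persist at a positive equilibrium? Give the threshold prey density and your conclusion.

The predator equation gives dP/dt > 0 only when H > 0.38/0.00724 = 52.5.
Without the predator, H → K = 84.5. Since 84.5 > 52.5, the predator can invade and persist.

Threshold H = 52.5; K > 52.5, so yes, the predator persists.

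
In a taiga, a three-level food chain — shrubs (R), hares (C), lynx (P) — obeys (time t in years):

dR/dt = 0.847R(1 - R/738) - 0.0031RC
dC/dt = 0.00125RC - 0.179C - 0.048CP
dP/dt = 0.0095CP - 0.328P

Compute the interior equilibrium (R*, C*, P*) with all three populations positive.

R* ≈ 645, C* ≈ 34.5, P* ≈ 13.1

From dP/dt = 0: 0.0095C* = 0.328, so C* = 34.5.
From dR/dt = 0: 0.847(1 - R*/738) = 0.0031·34.5, giving R* = 738·(1 - 0.126) = 645.
From dC/dt = 0: 0.00125·645 - 0.179 = 0.048P*, so P* = 0.627/0.048 = 13.1.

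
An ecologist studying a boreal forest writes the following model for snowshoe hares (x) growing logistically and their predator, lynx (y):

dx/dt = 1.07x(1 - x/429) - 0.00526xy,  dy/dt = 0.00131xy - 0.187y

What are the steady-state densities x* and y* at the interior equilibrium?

From dy/dt = 0 with y > 0: 0.00131x* = 0.187, so x* = 143.
Substitute into dx/dt = 0: 1.07(1 - 143/429) = 0.00526y*.
The bracket is 0.667, giving y* = 0.714/0.00526 = 136.

x* ≈ 143, y* ≈ 136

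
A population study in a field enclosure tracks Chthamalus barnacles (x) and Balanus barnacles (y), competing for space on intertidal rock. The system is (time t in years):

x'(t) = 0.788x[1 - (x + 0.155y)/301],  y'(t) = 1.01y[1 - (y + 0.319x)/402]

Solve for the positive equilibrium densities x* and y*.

Setting both brackets to zero gives the nullclines x + 0.155y = 301 and 0.319x + y = 402.
Substituting y = 402 - 0.319x into the first: x(1 - 0.155·0.319) = 301 - 0.155·402.
So x* = 239/0.951 = 251, and then y* = 402 - 0.319·251 = 322.

x* ≈ 251, y* ≈ 322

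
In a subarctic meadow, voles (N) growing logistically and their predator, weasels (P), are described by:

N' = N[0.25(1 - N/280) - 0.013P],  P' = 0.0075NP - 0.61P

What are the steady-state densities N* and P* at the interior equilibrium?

N* ≈ 81.3, P* ≈ 13.6

From dP/dt = 0 with P > 0: 0.0075N* = 0.61, so N* = 81.3.
Substitute into dN/dt = 0: 0.25(1 - 81.3/280) = 0.013P*.
The bracket is 0.71, giving P* = 0.177/0.013 = 13.6.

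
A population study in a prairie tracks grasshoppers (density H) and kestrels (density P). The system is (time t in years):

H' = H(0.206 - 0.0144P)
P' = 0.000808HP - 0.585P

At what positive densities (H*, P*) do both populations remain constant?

Set dP/dt = 0 with P > 0: 0.000808H - 0.585 = 0, so H* = 0.585/0.000808 = 724.
Set dH/dt = 0 with H > 0: 0.206 - 0.0144P = 0, so P* = 0.206/0.0144 = 14.3.

H* ≈ 724, P* ≈ 14.3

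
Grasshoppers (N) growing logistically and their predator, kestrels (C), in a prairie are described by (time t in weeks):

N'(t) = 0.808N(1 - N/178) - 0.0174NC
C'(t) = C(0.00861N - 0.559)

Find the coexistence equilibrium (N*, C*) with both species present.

N* ≈ 64.9, C* ≈ 29.5

From dC/dt = 0 with C > 0: 0.00861N* = 0.559, so N* = 64.9.
Substitute into dN/dt = 0: 0.808(1 - 64.9/178) = 0.0174C*.
The bracket is 0.635, giving C* = 0.513/0.0174 = 29.5.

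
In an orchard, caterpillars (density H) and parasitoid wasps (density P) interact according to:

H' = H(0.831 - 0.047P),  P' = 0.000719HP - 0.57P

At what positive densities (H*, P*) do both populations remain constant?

Set dP/dt = 0 with P > 0: 0.000719H - 0.57 = 0, so H* = 0.57/0.000719 = 793.
Set dH/dt = 0 with H > 0: 0.831 - 0.047P = 0, so P* = 0.831/0.047 = 17.7.

H* ≈ 793, P* ≈ 17.7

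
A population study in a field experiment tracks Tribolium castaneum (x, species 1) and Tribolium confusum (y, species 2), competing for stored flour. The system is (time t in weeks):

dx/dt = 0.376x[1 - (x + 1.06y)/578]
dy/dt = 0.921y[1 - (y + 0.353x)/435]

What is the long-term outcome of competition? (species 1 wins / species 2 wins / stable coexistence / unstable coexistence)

stable coexistence

Compare the nullcline intercepts: K1/α12 = 578/1.06 = 545 > K2 = 435; K2/α21 = 435/0.353 = 1230 > K1 = 578.
Since both inequalities hold, each species can invade when rare, so the interior equilibrium is stable.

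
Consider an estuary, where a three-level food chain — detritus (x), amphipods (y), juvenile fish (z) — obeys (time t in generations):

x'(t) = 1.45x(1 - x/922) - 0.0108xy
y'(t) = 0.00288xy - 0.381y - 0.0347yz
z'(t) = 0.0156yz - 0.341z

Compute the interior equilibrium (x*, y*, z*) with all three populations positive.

From dz/dt = 0: 0.0156y* = 0.341, so y* = 21.9.
From dx/dt = 0: 1.45(1 - x*/922) = 0.0108·21.9, giving x* = 922·(1 - 0.163) = 772.
From dy/dt = 0: 0.00288·772 - 0.381 = 0.0347z*, so z* = 1.84/0.0347 = 53.1.

x* ≈ 772, y* ≈ 21.9, z* ≈ 53.1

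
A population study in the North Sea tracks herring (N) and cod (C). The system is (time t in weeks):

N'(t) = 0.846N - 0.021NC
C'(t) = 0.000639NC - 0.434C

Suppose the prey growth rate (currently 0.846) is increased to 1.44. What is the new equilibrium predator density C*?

C* ≈ 68.6

At the interior fixed point, setting dN/dt = 0 with N > 0 fixes C* = (prey growth rate)/(NC coefficient) — independent of the other coefficients.
With the change, C* = 1.44/0.021 = 68.6; it rises from 40.3.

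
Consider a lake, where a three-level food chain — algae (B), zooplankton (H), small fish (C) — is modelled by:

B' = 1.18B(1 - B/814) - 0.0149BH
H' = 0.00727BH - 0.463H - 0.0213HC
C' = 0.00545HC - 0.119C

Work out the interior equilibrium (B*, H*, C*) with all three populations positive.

B* ≈ 590, H* ≈ 21.8, C* ≈ 179

From dC/dt = 0: 0.00545H* = 0.119, so H* = 21.8.
From dB/dt = 0: 1.18(1 - B*/814) = 0.0149·21.8, giving B* = 814·(1 - 0.276) = 590.
From dH/dt = 0: 0.00727·590 - 0.463 = 0.0213C*, so C* = 3.82/0.0213 = 179.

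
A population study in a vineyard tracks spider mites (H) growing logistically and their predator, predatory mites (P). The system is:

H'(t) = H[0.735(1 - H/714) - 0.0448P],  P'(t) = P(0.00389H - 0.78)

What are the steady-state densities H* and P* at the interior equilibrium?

From dP/dt = 0 with P > 0: 0.00389H* = 0.78, so H* = 201.
Substitute into dH/dt = 0: 0.735(1 - 201/714) = 0.0448P*.
The bracket is 0.719, giving P* = 0.529/0.0448 = 11.8.

H* ≈ 201, P* ≈ 11.8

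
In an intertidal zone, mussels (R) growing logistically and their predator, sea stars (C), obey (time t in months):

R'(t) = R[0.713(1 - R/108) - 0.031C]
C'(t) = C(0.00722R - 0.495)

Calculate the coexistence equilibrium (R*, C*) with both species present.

From dC/dt = 0 with C > 0: 0.00722R* = 0.495, so R* = 68.6.
Substitute into dR/dt = 0: 0.713(1 - 68.6/108) = 0.031C*.
The bracket is 0.365, giving C* = 0.26/0.031 = 8.4.

R* ≈ 68.6, C* ≈ 8.4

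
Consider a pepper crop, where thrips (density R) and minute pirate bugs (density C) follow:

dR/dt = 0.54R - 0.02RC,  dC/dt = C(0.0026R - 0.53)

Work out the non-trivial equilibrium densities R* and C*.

R* ≈ 204, C* ≈ 27

Set dC/dt = 0 with C > 0: 0.0026R - 0.53 = 0, so R* = 0.53/0.0026 = 204.
Set dR/dt = 0 with R > 0: 0.54 - 0.02C = 0, so C* = 0.54/0.02 = 27.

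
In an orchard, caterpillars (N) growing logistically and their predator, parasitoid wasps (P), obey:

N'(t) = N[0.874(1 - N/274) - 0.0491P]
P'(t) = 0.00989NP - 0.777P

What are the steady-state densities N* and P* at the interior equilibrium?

From dP/dt = 0 with P > 0: 0.00989N* = 0.777, so N* = 78.6.
Substitute into dN/dt = 0: 0.874(1 - 78.6/274) = 0.0491P*.
The bracket is 0.713, giving P* = 0.623/0.0491 = 12.7.

N* ≈ 78.6, P* ≈ 12.7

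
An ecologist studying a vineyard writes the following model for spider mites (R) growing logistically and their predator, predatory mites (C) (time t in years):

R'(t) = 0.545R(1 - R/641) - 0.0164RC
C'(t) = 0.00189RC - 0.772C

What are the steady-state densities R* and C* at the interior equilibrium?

From dC/dt = 0 with C > 0: 0.00189R* = 0.772, so R* = 408.
Substitute into dR/dt = 0: 0.545(1 - 408/641) = 0.0164C*.
The bracket is 0.363, giving C* = 0.198/0.0164 = 12.1.

R* ≈ 408, C* ≈ 12.1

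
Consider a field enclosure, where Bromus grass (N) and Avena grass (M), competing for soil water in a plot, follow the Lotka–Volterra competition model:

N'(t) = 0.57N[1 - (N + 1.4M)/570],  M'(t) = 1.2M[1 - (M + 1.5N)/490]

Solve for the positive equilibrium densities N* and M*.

N* ≈ 105, M* ≈ 332

Setting both brackets to zero gives the nullclines N + 1.4M = 570 and 1.5N + M = 490.
Substituting M = 490 - 1.5N into the first: N(1 - 1.4·1.5) = 570 - 1.4·490.
So N* = -116/-1.1 = 105, and then M* = 490 - 1.5·105 = 332.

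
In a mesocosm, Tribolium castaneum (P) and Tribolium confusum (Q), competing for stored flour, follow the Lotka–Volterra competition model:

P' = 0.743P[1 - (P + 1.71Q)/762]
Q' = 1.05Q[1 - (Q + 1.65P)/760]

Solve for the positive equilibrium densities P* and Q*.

Setting both brackets to zero gives the nullclines P + 1.71Q = 762 and 1.65P + Q = 760.
Substituting Q = 760 - 1.65P into the first: P(1 - 1.71·1.65) = 762 - 1.71·760.
So P* = -538/-1.82 = 295, and then Q* = 760 - 1.65·295 = 273.

P* ≈ 295, Q* ≈ 273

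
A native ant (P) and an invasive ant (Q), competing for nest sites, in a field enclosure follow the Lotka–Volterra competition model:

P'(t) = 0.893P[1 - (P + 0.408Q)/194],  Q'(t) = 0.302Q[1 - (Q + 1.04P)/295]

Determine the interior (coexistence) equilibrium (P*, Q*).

Setting both brackets to zero gives the nullclines P + 0.408Q = 194 and 1.04P + Q = 295.
Substituting Q = 295 - 1.04P into the first: P(1 - 0.408·1.04) = 194 - 0.408·295.
So P* = 73.6/0.576 = 128, and then Q* = 295 - 1.04·128 = 162.

P* ≈ 128, Q* ≈ 162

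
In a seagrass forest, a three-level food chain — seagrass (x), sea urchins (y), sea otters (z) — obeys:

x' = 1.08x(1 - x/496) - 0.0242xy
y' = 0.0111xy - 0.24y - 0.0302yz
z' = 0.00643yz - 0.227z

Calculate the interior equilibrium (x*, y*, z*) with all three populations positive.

From dz/dt = 0: 0.00643y* = 0.227, so y* = 35.3.
From dx/dt = 0: 1.08(1 - x*/496) = 0.0242·35.3, giving x* = 496·(1 - 0.791) = 104.
From dy/dt = 0: 0.0111·104 - 0.24 = 0.0302z*, so z* = 0.91/0.0302 = 30.1.

x* ≈ 104, y* ≈ 35.3, z* ≈ 30.1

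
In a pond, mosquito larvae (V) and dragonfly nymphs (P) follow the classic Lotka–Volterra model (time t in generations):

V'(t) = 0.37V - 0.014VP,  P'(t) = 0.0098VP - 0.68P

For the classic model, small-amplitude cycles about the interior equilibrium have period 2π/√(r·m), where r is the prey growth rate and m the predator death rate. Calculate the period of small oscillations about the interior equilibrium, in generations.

Here r = 0.37 and m = 0.68, so r·m = 0.252.
ω = √0.252 = 0.502 per generation, hence T = 2π/ω ≈ 12.5 generations.

T ≈ 12.5 generations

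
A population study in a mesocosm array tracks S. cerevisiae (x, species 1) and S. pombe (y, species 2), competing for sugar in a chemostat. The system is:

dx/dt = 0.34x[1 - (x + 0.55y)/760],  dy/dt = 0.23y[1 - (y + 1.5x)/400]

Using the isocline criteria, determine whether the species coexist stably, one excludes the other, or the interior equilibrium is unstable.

species 1 excludes species 2

Compare the nullcline intercepts: K1/α12 = 760/0.55 = 1380 > K2 = 400; K2/α21 = 400/1.5 = 267 < K1 = 760.
Since the inequalities point opposite ways, species 1 can invade but species 2 cannot.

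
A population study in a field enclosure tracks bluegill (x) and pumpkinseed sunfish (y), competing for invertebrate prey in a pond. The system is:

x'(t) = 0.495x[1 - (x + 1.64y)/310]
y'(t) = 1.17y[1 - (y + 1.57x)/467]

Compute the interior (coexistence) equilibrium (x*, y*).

Setting both brackets to zero gives the nullclines x + 1.64y = 310 and 1.57x + y = 467.
Substituting y = 467 - 1.57x into the first: x(1 - 1.64·1.57) = 310 - 1.64·467.
So x* = -456/-1.57 = 289, and then y* = 467 - 1.57·289 = 12.5.

x* ≈ 289, y* ≈ 12.5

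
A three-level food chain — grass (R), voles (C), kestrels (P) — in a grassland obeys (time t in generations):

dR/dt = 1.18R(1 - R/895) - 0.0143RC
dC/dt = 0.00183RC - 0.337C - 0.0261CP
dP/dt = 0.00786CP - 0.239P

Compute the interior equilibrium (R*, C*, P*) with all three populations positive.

R* ≈ 565, C* ≈ 30.4, P* ≈ 26.7

From dP/dt = 0: 0.00786C* = 0.239, so C* = 30.4.
From dR/dt = 0: 1.18(1 - R*/895) = 0.0143·30.4, giving R* = 895·(1 - 0.368) = 565.
From dC/dt = 0: 0.00183·565 - 0.337 = 0.0261P*, so P* = 0.697/0.0261 = 26.7.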